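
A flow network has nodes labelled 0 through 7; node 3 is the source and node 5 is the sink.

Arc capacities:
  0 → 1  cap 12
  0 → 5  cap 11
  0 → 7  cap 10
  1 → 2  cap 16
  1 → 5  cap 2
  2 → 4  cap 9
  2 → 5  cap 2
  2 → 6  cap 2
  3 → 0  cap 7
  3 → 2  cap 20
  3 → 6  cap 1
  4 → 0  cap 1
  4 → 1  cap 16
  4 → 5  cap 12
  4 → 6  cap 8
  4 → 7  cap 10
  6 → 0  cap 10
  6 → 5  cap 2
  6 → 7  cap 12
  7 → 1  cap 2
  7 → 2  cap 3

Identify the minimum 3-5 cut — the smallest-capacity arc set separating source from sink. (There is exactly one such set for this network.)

augment #1: 3→0→5 push 7
augment #2: 3→2→5 push 2
augment #3: 3→6→5 push 1
augment #4: 3→2→4→5 push 9
augment #5: 3→2→6→5 push 1
augment #6: 3→2→6→0→5 push 1
max flow = 21; residual-reachable set from 3 gives S-side
cut edges (S→T): {(2,4), (2,5), (2,6), (3,0), (3,6)} total cap 21

Min-cut arcs: {(2,4), (2,5), (2,6), (3,0), (3,6)} (total capacity 21)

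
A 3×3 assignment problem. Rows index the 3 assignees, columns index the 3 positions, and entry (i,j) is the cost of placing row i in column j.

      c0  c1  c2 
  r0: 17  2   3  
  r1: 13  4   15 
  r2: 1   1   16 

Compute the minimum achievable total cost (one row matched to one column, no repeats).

Minimum assignment cost: 8

optimal assignment: row0→col2 (cost 3), row1→col1 (cost 4), row2→col0 (cost 1)
total = 3 + 4 + 1 = 8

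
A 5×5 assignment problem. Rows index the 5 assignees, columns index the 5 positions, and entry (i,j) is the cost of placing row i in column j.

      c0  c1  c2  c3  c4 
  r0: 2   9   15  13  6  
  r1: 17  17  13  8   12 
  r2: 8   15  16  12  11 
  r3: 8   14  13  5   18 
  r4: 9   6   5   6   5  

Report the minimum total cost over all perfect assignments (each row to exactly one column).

optimal assignment: row0→col0 (cost 2), row1→col2 (cost 13), row2→col4 (cost 11), row3→col3 (cost 5), row4→col1 (cost 6)
total = 2 + 13 + 11 + 5 + 6 = 37

Minimum assignment cost: 37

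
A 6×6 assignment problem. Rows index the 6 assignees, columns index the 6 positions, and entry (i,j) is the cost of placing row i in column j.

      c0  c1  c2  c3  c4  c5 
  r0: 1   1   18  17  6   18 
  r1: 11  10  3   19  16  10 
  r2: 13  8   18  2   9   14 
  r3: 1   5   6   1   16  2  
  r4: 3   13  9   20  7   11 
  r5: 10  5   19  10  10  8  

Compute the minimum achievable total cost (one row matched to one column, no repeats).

Minimum assignment cost: 20

optimal assignment: row0→col0 (cost 1), row1→col2 (cost 3), row2→col3 (cost 2), row3→col5 (cost 2), row4→col4 (cost 7), row5→col1 (cost 5)
total = 1 + 3 + 2 + 2 + 7 + 5 = 20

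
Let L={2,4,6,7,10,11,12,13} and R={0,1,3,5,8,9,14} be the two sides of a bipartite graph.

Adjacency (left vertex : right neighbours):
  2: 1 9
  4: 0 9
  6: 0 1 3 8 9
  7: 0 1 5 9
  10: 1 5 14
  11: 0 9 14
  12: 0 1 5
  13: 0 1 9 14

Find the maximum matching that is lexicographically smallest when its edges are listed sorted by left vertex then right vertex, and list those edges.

|M| = 6 (so the lex-smallest maximum matching has 6 edges)
process left vertices in ascending order; for each, take the smallest-labelled available neighbour that still permits 6 edges overall, or leave it unmatched if none does
lex-smallest matching: {2-1, 4-0, 6-3, 7-5, 10-14, 11-9}

Lex-smallest maximum matching: {(2,1), (4,0), (6,3), (7,5), (10,14), (11,9)}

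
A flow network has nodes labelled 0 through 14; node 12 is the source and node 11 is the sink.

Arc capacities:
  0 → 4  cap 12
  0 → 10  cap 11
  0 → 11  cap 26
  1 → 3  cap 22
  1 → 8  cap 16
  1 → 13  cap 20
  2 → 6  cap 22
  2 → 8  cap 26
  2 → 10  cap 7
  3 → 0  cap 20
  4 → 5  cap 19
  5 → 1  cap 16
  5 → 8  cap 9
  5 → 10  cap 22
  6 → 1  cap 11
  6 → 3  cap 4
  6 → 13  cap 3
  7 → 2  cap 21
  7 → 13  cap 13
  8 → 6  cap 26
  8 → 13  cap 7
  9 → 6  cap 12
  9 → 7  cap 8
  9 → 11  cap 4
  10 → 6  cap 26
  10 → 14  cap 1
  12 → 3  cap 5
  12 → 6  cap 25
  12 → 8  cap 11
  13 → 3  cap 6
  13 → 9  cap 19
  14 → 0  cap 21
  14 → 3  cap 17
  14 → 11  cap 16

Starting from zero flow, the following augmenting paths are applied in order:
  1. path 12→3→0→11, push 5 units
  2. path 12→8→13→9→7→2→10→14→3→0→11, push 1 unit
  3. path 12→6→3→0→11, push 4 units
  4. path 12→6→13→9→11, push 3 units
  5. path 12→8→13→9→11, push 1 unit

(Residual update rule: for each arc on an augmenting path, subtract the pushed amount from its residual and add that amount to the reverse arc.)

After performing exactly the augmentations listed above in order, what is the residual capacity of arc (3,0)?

Residual capacity of (3,0): 10

after path 1 (12→3→0→11, push 5): res(3,0)=15
after path 2 (12→8→13→9→7→2→10→14→3→0→11, push 1): res(3,0)=14
after path 3 (12→6→3→0→11, push 4): res(3,0)=10
after path 4 (12→6→13→9→11, push 3): res(3,0)=10
after path 5 (12→8→13→9→11, push 1): res(3,0)=10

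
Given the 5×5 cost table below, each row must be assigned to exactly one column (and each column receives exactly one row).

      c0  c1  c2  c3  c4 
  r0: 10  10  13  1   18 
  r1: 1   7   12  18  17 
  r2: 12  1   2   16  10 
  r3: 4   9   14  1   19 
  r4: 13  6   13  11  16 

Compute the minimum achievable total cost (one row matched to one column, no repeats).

optimal assignment: row0→col4 (cost 18), row1→col0 (cost 1), row2→col2 (cost 2), row3→col3 (cost 1), row4→col1 (cost 6)
total = 18 + 1 + 2 + 1 + 6 = 28

Minimum assignment cost: 28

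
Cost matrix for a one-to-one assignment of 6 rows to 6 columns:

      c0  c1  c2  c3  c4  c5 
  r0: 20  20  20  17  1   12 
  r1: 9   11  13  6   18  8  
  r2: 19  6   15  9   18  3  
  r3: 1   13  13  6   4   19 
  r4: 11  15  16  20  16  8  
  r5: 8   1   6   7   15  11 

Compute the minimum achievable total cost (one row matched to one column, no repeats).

one of 2 optimal assignments: row0→col4 (cost 1), row1→col3 (cost 6), row2→col1 (cost 6), row3→col0 (cost 1), row4→col5 (cost 8), row5→col2 (cost 6)
total = 1 + 6 + 6 + 1 + 8 + 6 = 28

Minimum assignment cost: 28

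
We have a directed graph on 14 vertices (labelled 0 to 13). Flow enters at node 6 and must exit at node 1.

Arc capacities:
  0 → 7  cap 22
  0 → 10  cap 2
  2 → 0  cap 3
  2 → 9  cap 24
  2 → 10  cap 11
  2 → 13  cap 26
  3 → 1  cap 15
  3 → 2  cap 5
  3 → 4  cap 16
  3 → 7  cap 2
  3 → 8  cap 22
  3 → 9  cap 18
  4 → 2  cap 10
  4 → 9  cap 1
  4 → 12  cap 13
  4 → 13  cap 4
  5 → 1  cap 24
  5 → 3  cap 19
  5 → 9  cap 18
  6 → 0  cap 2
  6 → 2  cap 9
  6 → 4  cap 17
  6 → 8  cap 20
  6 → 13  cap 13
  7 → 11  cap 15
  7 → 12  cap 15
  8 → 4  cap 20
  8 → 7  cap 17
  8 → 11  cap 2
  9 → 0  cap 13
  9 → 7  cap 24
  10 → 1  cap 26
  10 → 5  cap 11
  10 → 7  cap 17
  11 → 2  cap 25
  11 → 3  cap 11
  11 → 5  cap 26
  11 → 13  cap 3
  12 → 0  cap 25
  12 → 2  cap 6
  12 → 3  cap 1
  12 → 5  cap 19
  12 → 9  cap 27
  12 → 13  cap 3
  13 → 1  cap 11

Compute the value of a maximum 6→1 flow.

augment #1: 6→13→1 bottleneck 11, total now 11
augment #2: 6→0→10→1 bottleneck 2, total now 13
augment #3: 6→2→10→1 bottleneck 9, total now 22
augment #4: 6→4→2→10→1 bottleneck 2, total now 24
augment #5: 6→4→12→3→1 bottleneck 1, total now 25
augment #6: 6→4→12→5→1 bottleneck 12, total now 37
augment #7: 6→8→11→3→1 bottleneck 2, total now 39
augment #8: 6→8→7→11→3→1 bottleneck 9, total now 48
augment #9: 6→8→7→11→5→1 bottleneck 6, total now 54
augment #10: 6→8→7→12→5→1 bottleneck 2, total now 56
augment #11: 6→4→9→7→12→5→1 bottleneck 1, total now 57
augment #12: 6→4→2→0→7→12→5→1 bottleneck 1, total now 58
augment #13: 6→8→4→2→0→7→12→5→1 bottleneck 1, total now 59

Maximum flow value: 59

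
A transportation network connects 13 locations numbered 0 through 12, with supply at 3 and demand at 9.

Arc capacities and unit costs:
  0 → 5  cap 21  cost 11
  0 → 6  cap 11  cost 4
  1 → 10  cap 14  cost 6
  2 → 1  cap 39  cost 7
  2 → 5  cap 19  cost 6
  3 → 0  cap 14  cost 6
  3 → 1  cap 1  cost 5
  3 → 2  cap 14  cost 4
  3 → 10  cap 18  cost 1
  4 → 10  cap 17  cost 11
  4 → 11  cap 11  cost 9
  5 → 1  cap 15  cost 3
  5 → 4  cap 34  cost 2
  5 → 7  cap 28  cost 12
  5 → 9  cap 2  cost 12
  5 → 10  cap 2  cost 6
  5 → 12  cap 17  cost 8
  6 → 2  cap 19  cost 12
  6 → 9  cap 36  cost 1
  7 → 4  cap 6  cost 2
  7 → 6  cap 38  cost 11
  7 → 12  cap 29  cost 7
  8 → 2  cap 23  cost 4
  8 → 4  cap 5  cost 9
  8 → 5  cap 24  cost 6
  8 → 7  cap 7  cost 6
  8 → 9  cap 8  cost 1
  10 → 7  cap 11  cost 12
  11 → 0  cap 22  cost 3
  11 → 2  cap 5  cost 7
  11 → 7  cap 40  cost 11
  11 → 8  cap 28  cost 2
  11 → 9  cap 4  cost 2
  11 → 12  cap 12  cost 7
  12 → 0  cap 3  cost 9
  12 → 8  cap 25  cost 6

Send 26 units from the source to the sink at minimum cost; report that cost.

Minimum cost for 26 units: 475

shortest-cost path #1: 3→0→6→9 push 11 @ unit cost 11 (adds 121)
shortest-cost path #2: 3→2→5→9 push 2 @ unit cost 22 (adds 44)
shortest-cost path #3: 3→2→5→4→11→9 push 4 @ unit cost 23 (adds 92)
shortest-cost path #4: 3→2→5→4→11→8→9 push 7 @ unit cost 24 (adds 168)
shortest-cost path #5: 3→10→7→6→9 push 2 @ unit cost 25 (adds 50)
total cost = 475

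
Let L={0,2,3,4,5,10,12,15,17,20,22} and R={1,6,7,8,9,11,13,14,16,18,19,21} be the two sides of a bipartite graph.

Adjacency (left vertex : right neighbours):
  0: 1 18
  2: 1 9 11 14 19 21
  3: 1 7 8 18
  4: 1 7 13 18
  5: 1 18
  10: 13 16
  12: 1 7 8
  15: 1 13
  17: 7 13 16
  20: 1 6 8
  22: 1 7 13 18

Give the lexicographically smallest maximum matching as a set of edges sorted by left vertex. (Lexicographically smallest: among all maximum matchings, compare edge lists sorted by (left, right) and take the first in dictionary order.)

Lex-smallest maximum matching: {(0,1), (2,9), (3,7), (4,13), (5,18), (10,16), (12,8), (20,6)}

|M| = 8 (so the lex-smallest maximum matching has 8 edges)
process left vertices in ascending order; for each, take the smallest-labelled available neighbour that still permits 8 edges overall, or leave it unmatched if none does
lex-smallest matching: {0-1, 2-9, 3-7, 4-13, 5-18, 10-16, 12-8, 20-6}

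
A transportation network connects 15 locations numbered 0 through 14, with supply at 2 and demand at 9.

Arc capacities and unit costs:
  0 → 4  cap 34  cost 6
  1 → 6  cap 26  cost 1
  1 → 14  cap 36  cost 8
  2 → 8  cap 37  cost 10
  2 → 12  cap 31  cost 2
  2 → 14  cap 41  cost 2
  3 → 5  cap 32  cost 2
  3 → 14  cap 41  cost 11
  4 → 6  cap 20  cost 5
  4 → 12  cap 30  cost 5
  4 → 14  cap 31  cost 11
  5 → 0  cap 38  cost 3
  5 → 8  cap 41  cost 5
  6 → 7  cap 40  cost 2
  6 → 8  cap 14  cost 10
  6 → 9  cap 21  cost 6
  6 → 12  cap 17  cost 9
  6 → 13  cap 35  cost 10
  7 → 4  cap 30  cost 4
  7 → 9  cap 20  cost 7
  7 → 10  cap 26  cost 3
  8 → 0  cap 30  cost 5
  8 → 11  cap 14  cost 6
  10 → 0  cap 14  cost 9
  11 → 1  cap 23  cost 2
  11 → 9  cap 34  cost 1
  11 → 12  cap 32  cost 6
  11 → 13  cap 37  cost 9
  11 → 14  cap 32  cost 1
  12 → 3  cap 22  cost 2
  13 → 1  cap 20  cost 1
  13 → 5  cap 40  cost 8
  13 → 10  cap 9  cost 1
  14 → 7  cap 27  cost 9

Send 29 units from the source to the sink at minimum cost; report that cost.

Minimum cost for 29 units: 508

shortest-cost path #1: 2→8→11→9 push 14 @ unit cost 17 (adds 238)
shortest-cost path #2: 2→14→7→9 push 15 @ unit cost 18 (adds 270)
total cost = 508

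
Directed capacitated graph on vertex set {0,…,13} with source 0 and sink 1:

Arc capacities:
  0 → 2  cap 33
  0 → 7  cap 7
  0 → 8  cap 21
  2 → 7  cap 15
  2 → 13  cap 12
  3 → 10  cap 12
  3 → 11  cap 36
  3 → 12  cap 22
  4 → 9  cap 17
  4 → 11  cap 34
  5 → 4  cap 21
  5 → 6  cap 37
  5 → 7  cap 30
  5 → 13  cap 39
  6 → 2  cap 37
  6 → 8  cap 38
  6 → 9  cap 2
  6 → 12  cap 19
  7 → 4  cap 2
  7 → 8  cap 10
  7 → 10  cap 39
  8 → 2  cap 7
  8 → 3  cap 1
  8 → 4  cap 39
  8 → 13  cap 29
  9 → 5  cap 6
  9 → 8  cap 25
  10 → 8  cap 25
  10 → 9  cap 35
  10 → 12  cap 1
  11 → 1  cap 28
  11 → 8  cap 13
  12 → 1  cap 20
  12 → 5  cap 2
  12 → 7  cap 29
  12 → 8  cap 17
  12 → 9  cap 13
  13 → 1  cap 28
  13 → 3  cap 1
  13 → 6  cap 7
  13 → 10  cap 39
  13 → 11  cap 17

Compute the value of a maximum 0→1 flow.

augment #1: 0→2→13→1 bottleneck 12, total now 12
augment #2: 0→8→13→1 bottleneck 16, total now 28
augment #3: 0→7→4→11→1 bottleneck 2, total now 30
augment #4: 0→7→10→12→1 bottleneck 1, total now 31
augment #5: 0→8→3→11→1 bottleneck 1, total now 32
augment #6: 0→8→4→11→1 bottleneck 4, total now 36
augment #7: 0→7→8→4→11→1 bottleneck 4, total now 40
augment #8: 0→2→7→8→4→11→1 bottleneck 6, total now 46
augment #9: 0→2→7→10→8→4→11→1 bottleneck 9, total now 55

Maximum flow value: 55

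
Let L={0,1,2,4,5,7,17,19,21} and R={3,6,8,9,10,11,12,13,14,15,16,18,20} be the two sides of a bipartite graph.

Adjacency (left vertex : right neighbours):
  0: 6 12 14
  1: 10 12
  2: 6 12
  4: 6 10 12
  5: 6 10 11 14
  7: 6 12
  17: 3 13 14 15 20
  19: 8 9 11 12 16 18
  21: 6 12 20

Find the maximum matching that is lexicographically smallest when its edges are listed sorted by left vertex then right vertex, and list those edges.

Lex-smallest maximum matching: {(0,14), (1,10), (2,6), (4,12), (5,11), (17,3), (19,8), (21,20)}

|M| = 8 (so the lex-smallest maximum matching has 8 edges)
process left vertices in ascending order; for each, take the smallest-labelled available neighbour that still permits 8 edges overall, or leave it unmatched if none does
lex-smallest matching: {0-14, 1-10, 2-6, 4-12, 5-11, 17-3, 19-8, 21-20}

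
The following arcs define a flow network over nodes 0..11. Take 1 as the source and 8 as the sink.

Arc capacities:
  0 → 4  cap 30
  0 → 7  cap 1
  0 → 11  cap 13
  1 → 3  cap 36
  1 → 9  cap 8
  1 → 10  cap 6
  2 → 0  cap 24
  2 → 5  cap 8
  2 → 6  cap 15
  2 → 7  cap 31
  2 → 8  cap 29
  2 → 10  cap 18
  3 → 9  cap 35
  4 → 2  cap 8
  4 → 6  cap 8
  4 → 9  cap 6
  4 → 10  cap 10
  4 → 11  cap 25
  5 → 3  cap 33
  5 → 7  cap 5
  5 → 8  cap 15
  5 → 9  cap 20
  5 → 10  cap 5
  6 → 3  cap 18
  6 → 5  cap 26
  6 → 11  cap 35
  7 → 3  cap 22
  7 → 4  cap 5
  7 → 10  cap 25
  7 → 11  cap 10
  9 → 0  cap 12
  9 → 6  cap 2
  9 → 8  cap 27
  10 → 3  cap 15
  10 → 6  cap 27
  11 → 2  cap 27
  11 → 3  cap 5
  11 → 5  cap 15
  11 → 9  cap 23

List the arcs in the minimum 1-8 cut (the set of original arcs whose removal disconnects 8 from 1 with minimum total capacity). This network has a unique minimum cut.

Min-cut arcs: {(1,10), (9,0), (9,6), (9,8)} (total capacity 47)

augment #1: 1→9→8 push 8
augment #2: 1→3→9→8 push 19
augment #3: 1→10→6→5→8 push 6
augment #4: 1→3→9→6→5→8 push 2
augment #5: 1→3→9→0→4→2→8 push 8
augment #6: 1→3→9→0→11→2→8 push 4
max flow = 47; residual-reachable set from 1 gives S-side
cut edges (S→T): {(1,10), (9,0), (9,6), (9,8)} total cap 47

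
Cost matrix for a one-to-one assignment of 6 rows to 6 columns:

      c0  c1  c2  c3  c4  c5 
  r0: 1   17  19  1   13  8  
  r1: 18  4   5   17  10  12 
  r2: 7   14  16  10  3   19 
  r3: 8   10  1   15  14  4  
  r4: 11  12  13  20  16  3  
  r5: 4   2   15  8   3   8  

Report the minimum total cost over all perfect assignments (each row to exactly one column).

optimal assignment: row0→col3 (cost 1), row1→col1 (cost 4), row2→col4 (cost 3), row3→col2 (cost 1), row4→col5 (cost 3), row5→col0 (cost 4)
total = 1 + 4 + 3 + 1 + 3 + 4 = 16

Minimum assignment cost: 16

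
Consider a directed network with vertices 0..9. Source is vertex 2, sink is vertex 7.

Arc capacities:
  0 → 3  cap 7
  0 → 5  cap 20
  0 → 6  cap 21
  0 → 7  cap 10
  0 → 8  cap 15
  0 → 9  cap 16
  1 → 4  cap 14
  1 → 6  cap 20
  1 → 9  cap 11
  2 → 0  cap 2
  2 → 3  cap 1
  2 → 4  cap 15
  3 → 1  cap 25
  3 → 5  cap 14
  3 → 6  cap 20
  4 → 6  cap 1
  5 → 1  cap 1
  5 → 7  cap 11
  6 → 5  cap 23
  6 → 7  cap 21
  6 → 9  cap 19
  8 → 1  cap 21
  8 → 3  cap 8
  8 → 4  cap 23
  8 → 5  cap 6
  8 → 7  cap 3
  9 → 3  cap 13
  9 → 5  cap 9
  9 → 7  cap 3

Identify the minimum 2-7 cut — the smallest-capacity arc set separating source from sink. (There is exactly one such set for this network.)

Min-cut arcs: {(2,0), (2,3), (4,6)} (total capacity 4)

augment #1: 2→0→7 push 2
augment #2: 2→3→5→7 push 1
augment #3: 2→4→6→7 push 1
max flow = 4; residual-reachable set from 2 gives S-side
cut edges (S→T): {(2,0), (2,3), (4,6)} total cap 4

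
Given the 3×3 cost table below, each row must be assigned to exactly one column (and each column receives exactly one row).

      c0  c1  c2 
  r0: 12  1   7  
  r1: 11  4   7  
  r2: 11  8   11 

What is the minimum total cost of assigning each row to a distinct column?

optimal assignment: row0→col1 (cost 1), row1→col2 (cost 7), row2→col0 (cost 11)
total = 1 + 7 + 11 = 19

Minimum assignment cost: 19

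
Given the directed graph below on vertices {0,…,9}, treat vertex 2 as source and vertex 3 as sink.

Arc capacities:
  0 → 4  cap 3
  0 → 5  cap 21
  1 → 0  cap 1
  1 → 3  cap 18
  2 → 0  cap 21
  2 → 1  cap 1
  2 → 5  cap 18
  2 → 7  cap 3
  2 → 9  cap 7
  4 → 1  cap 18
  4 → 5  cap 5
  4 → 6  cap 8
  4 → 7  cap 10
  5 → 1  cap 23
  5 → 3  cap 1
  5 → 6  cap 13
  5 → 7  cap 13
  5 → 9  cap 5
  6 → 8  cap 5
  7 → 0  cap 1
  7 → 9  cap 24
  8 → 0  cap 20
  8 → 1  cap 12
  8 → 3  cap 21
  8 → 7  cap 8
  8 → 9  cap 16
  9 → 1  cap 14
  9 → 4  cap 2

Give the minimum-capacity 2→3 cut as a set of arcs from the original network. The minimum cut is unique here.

Min-cut arcs: {(1,3), (5,3), (6,8)} (total capacity 24)

augment #1: 2→1→3 push 1
augment #2: 2→5→3 push 1
augment #3: 2→5→1→3 push 17
augment #4: 2→0→4→6→8→3 push 3
augment #5: 2→0→5→6→8→3 push 2
max flow = 24; residual-reachable set from 2 gives S-side
cut edges (S→T): {(1,3), (5,3), (6,8)} total cap 24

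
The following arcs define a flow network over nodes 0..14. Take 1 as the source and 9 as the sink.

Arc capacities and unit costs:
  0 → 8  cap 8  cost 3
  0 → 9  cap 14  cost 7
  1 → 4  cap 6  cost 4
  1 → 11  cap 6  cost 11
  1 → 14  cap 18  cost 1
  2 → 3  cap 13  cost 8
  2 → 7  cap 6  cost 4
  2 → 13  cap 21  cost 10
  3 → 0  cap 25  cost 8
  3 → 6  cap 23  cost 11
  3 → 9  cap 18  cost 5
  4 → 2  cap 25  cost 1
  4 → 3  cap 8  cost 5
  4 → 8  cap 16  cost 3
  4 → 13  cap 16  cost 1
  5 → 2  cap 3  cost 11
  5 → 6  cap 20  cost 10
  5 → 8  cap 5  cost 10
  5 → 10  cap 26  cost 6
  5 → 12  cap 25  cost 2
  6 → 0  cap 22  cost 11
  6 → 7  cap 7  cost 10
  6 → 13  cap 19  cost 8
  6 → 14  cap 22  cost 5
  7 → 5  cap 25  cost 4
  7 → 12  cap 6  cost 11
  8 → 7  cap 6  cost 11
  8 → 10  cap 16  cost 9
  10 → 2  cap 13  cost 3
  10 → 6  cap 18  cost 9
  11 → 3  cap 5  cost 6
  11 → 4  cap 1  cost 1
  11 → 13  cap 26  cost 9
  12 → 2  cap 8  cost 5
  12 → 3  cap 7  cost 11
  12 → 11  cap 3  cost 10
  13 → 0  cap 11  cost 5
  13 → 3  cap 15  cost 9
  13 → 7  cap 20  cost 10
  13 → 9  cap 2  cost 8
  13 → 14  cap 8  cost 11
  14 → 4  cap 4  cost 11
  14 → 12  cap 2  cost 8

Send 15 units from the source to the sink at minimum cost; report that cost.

shortest-cost path #1: 1→4→13→9 push 2 @ unit cost 13 (adds 26)
shortest-cost path #2: 1→4→3→9 push 4 @ unit cost 14 (adds 56)
shortest-cost path #3: 1→11→3→9 push 5 @ unit cost 22 (adds 110)
shortest-cost path #4: 1→11→4→3→9 push 1 @ unit cost 22 (adds 22)
shortest-cost path #5: 1→14→4→3→9 push 3 @ unit cost 22 (adds 66)
total cost = 280

Minimum cost for 15 units: 280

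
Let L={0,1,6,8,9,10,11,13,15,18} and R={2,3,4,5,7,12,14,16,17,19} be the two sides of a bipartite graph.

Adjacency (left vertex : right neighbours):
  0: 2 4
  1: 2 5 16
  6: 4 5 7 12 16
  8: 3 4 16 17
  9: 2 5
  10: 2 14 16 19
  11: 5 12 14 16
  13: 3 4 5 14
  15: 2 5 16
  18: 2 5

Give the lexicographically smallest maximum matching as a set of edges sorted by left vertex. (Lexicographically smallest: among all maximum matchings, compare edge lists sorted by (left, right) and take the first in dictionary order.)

Lex-smallest maximum matching: {(0,4), (1,2), (6,7), (8,3), (9,5), (10,19), (11,12), (13,14), (15,16)}

|M| = 9 (so the lex-smallest maximum matching has 9 edges)
process left vertices in ascending order; for each, take the smallest-labelled available neighbour that still permits 9 edges overall, or leave it unmatched if none does
lex-smallest matching: {0-4, 1-2, 6-7, 8-3, 9-5, 10-19, 11-12, 13-14, 15-16}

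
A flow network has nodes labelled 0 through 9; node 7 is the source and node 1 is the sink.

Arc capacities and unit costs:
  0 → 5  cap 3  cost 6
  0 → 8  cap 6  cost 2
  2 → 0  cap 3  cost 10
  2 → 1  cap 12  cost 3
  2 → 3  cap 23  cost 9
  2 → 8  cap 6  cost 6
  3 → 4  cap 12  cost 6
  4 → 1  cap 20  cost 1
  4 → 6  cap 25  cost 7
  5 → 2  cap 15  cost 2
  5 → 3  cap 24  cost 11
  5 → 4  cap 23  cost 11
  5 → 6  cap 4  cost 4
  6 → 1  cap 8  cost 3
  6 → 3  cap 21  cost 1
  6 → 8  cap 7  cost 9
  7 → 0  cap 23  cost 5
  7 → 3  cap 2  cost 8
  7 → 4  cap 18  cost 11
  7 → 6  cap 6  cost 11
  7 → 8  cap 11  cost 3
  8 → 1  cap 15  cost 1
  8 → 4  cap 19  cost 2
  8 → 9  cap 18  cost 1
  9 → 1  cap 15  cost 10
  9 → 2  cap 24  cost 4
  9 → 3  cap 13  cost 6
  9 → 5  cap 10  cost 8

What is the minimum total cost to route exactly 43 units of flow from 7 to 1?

Minimum cost for 43 units: 428

shortest-cost path #1: 7→8→1 push 11 @ unit cost 4 (adds 44)
shortest-cost path #2: 7→0→8→1 push 4 @ unit cost 8 (adds 32)
shortest-cost path #3: 7→0→8→4→1 push 2 @ unit cost 10 (adds 20)
shortest-cost path #4: 7→4→1 push 18 @ unit cost 12 (adds 216)
shortest-cost path #5: 7→6→1 push 6 @ unit cost 14 (adds 84)
shortest-cost path #6: 7→0→5→2→1 push 2 @ unit cost 16 (adds 32)
total cost = 428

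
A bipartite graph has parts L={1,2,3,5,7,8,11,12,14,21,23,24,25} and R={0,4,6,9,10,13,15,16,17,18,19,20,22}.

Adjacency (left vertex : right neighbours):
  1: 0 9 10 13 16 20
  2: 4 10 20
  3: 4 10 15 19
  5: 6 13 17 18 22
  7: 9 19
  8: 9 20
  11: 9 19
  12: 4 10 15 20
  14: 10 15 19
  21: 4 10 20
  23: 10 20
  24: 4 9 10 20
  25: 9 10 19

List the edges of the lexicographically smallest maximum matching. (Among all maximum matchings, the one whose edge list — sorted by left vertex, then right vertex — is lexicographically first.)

|M| = 8 (so the lex-smallest maximum matching has 8 edges)
process left vertices in ascending order; for each, take the smallest-labelled available neighbour that still permits 8 edges overall, or leave it unmatched if none does
lex-smallest matching: {1-0, 2-4, 3-10, 5-6, 7-9, 8-20, 11-19, 12-15}

Lex-smallest maximum matching: {(1,0), (2,4), (3,10), (5,6), (7,9), (8,20), (11,19), (12,15)}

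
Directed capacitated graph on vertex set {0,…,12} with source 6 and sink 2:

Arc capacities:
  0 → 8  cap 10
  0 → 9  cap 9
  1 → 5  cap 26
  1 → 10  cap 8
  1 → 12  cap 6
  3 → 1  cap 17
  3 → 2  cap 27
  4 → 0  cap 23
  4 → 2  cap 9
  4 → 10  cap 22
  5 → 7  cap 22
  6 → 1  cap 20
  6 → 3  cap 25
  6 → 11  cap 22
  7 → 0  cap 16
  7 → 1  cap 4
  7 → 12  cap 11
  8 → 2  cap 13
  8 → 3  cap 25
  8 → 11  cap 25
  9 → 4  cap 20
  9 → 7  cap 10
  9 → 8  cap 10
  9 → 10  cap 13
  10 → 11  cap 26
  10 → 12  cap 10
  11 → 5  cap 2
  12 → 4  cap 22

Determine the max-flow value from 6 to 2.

augment #1: 6→3→2 bottleneck 25, total now 25
augment #2: 6→1→12→4→2 bottleneck 6, total now 31
augment #3: 6→1→10→12→4→2 bottleneck 3, total now 34
augment #4: 6→1→5→7→0→8→2 bottleneck 10, total now 44
augment #5: 6→1→5→7→0→9→8→2 bottleneck 1, total now 45
augment #6: 6→11→5→7→0→9→8→2 bottleneck 2, total now 47

Maximum flow value: 47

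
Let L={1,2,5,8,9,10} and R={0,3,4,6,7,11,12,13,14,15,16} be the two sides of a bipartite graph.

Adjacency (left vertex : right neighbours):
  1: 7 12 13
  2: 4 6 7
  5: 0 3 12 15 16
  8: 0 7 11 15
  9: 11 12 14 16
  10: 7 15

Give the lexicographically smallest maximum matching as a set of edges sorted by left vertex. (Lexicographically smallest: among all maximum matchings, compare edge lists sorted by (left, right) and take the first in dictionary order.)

|M| = 6 (so the lex-smallest maximum matching has 6 edges)
process left vertices in ascending order; for each, take the smallest-labelled available neighbour that still permits 6 edges overall, or leave it unmatched if none does
lex-smallest matching: {1-7, 2-4, 5-0, 8-11, 9-12, 10-15}

Lex-smallest maximum matching: {(1,7), (2,4), (5,0), (8,11), (9,12), (10,15)}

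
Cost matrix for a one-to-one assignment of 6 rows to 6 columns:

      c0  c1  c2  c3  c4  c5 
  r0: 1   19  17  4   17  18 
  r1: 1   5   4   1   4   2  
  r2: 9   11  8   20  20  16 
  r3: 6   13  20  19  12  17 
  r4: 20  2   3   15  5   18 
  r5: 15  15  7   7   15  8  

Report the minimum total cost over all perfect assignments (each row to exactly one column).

one of 3 optimal assignments: row0→col0 (cost 1), row1→col3 (cost 1), row2→col2 (cost 8), row3→col4 (cost 12), row4→col1 (cost 2), row5→col5 (cost 8)
total = 1 + 1 + 8 + 12 + 2 + 8 = 32

Minimum assignment cost: 32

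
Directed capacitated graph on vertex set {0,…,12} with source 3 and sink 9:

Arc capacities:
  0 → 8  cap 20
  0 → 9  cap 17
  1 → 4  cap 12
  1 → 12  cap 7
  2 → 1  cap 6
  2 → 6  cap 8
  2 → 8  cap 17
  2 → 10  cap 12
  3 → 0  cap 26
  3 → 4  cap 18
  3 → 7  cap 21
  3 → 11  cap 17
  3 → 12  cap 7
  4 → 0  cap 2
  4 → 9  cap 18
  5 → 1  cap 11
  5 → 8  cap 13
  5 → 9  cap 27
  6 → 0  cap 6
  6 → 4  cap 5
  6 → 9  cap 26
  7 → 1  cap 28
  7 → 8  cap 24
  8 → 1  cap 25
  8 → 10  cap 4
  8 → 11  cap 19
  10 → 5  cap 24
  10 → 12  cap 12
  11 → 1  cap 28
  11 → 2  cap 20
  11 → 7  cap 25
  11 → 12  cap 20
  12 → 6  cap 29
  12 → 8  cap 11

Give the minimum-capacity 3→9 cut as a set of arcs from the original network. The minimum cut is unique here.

Min-cut arcs: {(0,9), (2,10), (4,9), (6,9), (8,10)} (total capacity 77)

augment #1: 3→0→9 push 17
augment #2: 3→4→9 push 18
augment #3: 3→12→6→9 push 7
augment #4: 3→11→2→6→9 push 8
augment #5: 3→11→12→6→9 push 9
augment #6: 3→0→8→10→5→9 push 4
augment #7: 3→7→1→12→6→9 push 2
augment #8: 3→0→8→11→2→10→5→9 push 5
augment #9: 3→7→8→11→2→10→5→9 push 7
max flow = 77; residual-reachable set from 3 gives S-side
cut edges (S→T): {(0,9), (2,10), (4,9), (6,9), (8,10)} total cap 77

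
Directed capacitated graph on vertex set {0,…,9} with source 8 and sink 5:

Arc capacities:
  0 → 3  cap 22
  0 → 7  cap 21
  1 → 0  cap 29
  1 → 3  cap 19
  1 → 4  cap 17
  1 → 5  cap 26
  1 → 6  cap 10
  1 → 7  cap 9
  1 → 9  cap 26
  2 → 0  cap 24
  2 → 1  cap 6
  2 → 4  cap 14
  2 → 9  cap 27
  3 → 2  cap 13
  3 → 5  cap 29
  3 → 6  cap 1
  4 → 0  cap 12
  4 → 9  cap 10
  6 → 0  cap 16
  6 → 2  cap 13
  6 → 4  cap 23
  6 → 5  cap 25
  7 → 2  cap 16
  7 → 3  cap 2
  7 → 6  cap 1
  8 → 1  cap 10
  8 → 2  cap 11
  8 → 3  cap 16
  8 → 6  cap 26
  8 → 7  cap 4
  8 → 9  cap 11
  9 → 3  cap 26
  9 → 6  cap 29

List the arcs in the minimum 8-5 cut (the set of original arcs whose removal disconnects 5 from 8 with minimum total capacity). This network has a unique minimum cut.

Min-cut arcs: {(2,1), (3,5), (6,5), (8,1)} (total capacity 70)

augment #1: 8→1→5 push 10
augment #2: 8→3→5 push 16
augment #3: 8→6→5 push 25
augment #4: 8→2→1→5 push 6
augment #5: 8→7→3→5 push 2
augment #6: 8→9→3→5 push 11
max flow = 70; residual-reachable set from 8 gives S-side
cut edges (S→T): {(2,1), (3,5), (6,5), (8,1)} total cap 70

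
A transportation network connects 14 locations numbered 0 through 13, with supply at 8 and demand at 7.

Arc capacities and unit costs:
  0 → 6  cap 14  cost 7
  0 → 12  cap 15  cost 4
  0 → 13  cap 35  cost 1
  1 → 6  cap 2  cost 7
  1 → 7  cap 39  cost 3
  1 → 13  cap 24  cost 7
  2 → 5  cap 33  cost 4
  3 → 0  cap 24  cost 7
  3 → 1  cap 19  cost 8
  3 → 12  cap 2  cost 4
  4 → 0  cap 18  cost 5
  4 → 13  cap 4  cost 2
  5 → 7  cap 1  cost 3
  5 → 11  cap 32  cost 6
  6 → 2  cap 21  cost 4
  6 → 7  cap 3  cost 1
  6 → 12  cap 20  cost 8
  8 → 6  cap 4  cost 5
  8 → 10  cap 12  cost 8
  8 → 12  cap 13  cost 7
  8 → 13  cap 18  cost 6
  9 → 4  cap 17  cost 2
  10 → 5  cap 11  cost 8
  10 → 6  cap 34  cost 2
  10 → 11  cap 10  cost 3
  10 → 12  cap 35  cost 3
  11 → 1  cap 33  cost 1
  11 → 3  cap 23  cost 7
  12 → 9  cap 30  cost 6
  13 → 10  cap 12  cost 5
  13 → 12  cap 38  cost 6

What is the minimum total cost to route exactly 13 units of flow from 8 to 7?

Minimum cost for 13 units: 168

shortest-cost path #1: 8→6→7 push 3 @ unit cost 6 (adds 18)
shortest-cost path #2: 8→10→11→1→7 push 10 @ unit cost 15 (adds 150)
total cost = 168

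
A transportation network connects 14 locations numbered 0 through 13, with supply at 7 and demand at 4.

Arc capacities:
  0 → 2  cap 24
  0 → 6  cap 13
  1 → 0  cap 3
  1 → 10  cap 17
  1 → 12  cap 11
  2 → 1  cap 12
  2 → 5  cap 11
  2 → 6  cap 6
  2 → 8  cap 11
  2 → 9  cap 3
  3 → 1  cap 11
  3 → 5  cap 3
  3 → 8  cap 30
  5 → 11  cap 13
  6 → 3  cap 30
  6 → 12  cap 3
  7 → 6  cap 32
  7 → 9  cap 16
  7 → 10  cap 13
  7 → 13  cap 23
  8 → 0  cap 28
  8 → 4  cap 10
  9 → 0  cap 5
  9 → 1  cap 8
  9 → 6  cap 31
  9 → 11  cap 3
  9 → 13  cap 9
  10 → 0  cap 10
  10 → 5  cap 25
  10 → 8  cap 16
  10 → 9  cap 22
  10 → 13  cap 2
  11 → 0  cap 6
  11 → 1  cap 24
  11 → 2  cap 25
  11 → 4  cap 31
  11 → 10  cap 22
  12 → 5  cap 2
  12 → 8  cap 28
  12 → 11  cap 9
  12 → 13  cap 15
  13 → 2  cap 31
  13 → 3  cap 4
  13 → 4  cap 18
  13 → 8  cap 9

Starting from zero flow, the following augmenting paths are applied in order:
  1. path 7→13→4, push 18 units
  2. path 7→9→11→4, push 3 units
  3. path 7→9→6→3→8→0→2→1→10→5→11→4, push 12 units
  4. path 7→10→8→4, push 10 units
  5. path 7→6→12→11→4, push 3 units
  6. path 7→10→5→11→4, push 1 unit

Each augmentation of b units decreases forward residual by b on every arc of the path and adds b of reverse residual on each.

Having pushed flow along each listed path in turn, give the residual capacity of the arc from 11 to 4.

Residual capacity of (11,4): 12

after path 1 (7→13→4, push 18): res(11,4)=31
after path 2 (7→9→11→4, push 3): res(11,4)=28
after path 3 (7→9→6→3→8→0→2→1→10→5→11→4, push 12): res(11,4)=16
after path 4 (7→10→8→4, push 10): res(11,4)=16
after path 5 (7→6→12→11→4, push 3): res(11,4)=13
after path 6 (7→10→5→11→4, push 1): res(11,4)=12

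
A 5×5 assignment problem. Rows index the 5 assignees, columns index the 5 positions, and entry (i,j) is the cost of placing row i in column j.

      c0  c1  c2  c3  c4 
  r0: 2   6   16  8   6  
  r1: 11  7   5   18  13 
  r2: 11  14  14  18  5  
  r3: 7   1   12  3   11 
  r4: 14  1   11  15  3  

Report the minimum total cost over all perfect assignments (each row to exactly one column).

optimal assignment: row0→col0 (cost 2), row1→col2 (cost 5), row2→col4 (cost 5), row3→col3 (cost 3), row4→col1 (cost 1)
total = 2 + 5 + 5 + 3 + 1 = 16

Minimum assignment cost: 16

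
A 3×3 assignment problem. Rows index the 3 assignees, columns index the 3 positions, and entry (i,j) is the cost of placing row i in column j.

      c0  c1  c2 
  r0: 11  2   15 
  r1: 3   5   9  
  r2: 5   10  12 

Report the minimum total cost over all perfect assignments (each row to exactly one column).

Minimum assignment cost: 16

optimal assignment: row0→col1 (cost 2), row1→col2 (cost 9), row2→col0 (cost 5)
total = 2 + 9 + 5 = 16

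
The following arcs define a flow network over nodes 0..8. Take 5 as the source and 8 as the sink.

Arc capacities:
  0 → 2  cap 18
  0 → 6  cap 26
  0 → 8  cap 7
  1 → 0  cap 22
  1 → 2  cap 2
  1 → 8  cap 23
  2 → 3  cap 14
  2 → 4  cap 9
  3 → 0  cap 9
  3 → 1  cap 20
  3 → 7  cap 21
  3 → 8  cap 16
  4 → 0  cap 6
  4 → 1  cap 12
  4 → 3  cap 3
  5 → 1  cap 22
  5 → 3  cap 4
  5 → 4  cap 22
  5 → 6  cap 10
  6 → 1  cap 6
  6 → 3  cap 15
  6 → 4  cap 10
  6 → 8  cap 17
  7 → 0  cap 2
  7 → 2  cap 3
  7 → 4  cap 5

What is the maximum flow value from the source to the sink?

Maximum flow value: 57

augment #1: 5→1→8 bottleneck 22, total now 22
augment #2: 5→3→8 bottleneck 4, total now 26
augment #3: 5→6→8 bottleneck 10, total now 36
augment #4: 5→4→0→8 bottleneck 6, total now 42
augment #5: 5→4→1→8 bottleneck 1, total now 43
augment #6: 5→4→3→8 bottleneck 3, total now 46
augment #7: 5→4→1→0→8 bottleneck 1, total now 47
augment #8: 5→4→1→0→6→8 bottleneck 7, total now 54
augment #9: 5→4→1→2→3→8 bottleneck 2, total now 56
augment #10: 5→4→1→0→2→3→8 bottleneck 1, total now 57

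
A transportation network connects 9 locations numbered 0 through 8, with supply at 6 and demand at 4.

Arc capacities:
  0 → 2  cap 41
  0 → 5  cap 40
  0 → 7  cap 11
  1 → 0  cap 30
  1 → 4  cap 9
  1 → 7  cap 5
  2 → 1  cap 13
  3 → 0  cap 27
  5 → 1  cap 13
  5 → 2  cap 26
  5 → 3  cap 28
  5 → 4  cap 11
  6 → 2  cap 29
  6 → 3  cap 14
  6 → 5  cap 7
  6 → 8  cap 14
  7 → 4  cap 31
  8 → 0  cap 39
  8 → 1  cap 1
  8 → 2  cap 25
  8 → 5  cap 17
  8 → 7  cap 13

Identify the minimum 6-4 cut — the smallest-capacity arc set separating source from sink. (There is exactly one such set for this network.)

Min-cut arcs: {(2,1), (6,3), (6,5), (6,8)} (total capacity 48)

augment #1: 6→5→4 push 7
augment #2: 6→2→1→4 push 9
augment #3: 6→8→5→4 push 4
augment #4: 6→8→7→4 push 10
augment #5: 6→2→1→7→4 push 4
augment #6: 6→3→0→7→4 push 11
augment #7: 6→3→0→5→1→7→4 push 1
augment #8: 6→3→0→5→8→7→4 push 2
max flow = 48; residual-reachable set from 6 gives S-side
cut edges (S→T): {(2,1), (6,3), (6,5), (6,8)} total cap 48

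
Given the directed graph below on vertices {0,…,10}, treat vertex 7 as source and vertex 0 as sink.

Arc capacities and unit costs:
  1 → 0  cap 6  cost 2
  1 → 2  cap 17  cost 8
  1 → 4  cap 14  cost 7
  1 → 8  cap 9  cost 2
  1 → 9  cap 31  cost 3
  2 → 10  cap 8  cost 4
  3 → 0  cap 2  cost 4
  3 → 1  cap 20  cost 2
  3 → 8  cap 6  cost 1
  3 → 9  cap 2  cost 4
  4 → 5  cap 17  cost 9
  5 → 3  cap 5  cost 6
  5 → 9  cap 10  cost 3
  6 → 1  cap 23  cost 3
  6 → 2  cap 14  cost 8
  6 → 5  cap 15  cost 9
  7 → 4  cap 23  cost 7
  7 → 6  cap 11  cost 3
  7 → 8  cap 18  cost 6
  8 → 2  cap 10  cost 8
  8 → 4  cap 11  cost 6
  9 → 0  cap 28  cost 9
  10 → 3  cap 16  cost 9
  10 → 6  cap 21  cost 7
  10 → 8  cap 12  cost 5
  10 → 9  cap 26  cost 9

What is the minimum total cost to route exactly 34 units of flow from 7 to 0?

shortest-cost path #1: 7→6→1→0 push 6 @ unit cost 8 (adds 48)
shortest-cost path #2: 7→6→1→9→0 push 5 @ unit cost 18 (adds 90)
shortest-cost path #3: 7→4→5→3→0 push 2 @ unit cost 26 (adds 52)
shortest-cost path #4: 7→4→5→9→0 push 10 @ unit cost 28 (adds 280)
shortest-cost path #5: 7→4→5→3→9→0 push 2 @ unit cost 35 (adds 70)
shortest-cost path #6: 7→8→2→10→9→0 push 8 @ unit cost 36 (adds 288)
shortest-cost path #7: 7→4→5→3→1→9→0 push 1 @ unit cost 36 (adds 36)
total cost = 864

Minimum cost for 34 units: 864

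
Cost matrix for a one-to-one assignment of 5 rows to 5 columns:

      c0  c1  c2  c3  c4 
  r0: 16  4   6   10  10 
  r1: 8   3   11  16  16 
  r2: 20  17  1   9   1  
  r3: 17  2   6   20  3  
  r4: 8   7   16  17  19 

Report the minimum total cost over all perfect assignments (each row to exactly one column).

optimal assignment: row0→col3 (cost 10), row1→col1 (cost 3), row2→col2 (cost 1), row3→col4 (cost 3), row4→col0 (cost 8)
total = 10 + 3 + 1 + 3 + 8 = 25

Minimum assignment cost: 25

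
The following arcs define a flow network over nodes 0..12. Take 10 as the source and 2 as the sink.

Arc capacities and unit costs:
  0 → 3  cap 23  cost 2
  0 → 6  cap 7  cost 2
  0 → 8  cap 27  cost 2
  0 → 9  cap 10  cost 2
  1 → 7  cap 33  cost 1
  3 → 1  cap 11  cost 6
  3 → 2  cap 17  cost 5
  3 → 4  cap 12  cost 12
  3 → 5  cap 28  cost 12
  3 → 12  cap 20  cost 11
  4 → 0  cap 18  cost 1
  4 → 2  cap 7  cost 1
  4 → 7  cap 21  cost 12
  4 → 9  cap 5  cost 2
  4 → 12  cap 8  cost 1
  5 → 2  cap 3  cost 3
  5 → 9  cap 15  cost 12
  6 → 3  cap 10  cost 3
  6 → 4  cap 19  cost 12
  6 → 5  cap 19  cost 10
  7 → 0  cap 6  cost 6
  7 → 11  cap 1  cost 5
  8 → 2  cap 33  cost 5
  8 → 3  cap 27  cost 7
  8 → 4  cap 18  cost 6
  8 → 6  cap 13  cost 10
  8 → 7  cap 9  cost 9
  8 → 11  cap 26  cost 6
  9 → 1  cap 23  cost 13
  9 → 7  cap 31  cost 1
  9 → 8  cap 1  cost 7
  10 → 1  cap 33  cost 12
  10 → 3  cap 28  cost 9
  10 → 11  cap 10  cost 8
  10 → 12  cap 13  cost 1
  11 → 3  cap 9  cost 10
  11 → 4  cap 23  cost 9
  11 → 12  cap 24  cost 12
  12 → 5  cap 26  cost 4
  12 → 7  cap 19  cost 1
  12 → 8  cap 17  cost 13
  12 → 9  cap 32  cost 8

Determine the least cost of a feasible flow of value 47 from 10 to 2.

Minimum cost for 47 units: 832

shortest-cost path #1: 10→12→5→2 push 3 @ unit cost 8 (adds 24)
shortest-cost path #2: 10→3→2 push 17 @ unit cost 14 (adds 238)
shortest-cost path #3: 10→12→7→0→8→2 push 6 @ unit cost 15 (adds 90)
shortest-cost path #4: 10→12→7→11→4→2 push 1 @ unit cost 17 (adds 17)
shortest-cost path #5: 10→11→4→2 push 6 @ unit cost 18 (adds 108)
shortest-cost path #6: 10→12→8→2 push 3 @ unit cost 19 (adds 57)
shortest-cost path #7: 10→11→7→12→8→2 push 1 @ unit cost 20 (adds 20)
shortest-cost path #8: 10→11→4→0→8→2 push 3 @ unit cost 25 (adds 75)
shortest-cost path #9: 10→3→4→0→8→2 push 7 @ unit cost 29 (adds 203)
total cost = 832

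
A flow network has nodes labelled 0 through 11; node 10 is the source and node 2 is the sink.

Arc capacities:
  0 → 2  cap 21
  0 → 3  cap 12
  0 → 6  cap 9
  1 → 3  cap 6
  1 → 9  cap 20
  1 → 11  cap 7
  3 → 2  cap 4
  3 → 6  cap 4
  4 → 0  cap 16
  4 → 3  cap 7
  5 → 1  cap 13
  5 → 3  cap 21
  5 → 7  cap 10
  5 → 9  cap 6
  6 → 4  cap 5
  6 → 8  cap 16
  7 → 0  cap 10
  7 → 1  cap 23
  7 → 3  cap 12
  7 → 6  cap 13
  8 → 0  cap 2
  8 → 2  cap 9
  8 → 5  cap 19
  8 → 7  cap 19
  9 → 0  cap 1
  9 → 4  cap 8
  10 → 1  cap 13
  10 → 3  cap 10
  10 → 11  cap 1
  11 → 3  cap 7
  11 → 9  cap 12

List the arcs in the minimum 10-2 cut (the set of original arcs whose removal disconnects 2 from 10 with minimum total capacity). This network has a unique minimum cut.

augment #1: 10→3→2 push 4
augment #2: 10→1→9→0→2 push 1
augment #3: 10→3→6→8→2 push 4
augment #4: 10→1→9→4→0→2 push 8
max flow = 17; residual-reachable set from 10 gives S-side
cut edges (S→T): {(3,2), (3,6), (9,0), (9,4)} total cap 17

Min-cut arcs: {(3,2), (3,6), (9,0), (9,4)} (total capacity 17)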